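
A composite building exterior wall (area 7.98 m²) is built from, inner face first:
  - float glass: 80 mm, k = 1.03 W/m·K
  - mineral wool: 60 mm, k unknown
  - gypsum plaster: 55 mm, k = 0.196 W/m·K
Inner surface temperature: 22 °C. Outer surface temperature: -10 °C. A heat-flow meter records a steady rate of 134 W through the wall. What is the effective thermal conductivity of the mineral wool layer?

k ≈ 0.0388 W/(m·K)

Model the wall as resistances in series:
R_float glass = L/(kA) = 0.08/(1.03×7.98) = 0.009733 K/W
R_gypsum plaster = L/(kA) = 0.055/(0.196×7.98) = 0.03516 K/W
Sum of known resistances R_other = 0.0449 K/W
Total R = ΔT/Q = 32/134 = 0.2388 K/W
R_mineral wool = R_total − R_other = 0.1939 K/W
k = L/(R·A) = 0.06/(0.1939×7.98)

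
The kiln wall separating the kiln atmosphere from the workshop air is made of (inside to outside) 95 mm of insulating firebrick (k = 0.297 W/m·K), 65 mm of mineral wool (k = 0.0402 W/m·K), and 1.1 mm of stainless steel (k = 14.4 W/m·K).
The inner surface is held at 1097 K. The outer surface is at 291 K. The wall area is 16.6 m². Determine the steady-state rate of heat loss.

Treating each layer as a thermal resistance in series:
R_insulating firebrick = L/(kA) = 0.095/(0.297×16.6) = 0.01927 K/W
R_mineral wool = L/(kA) = 0.065/(0.0402×16.6) = 0.0974 K/W
R_stainless steel = L/(kA) = 0.0011/(14.4×16.6) = 4.602×10^-6 K/W
R_total = 0.1167 K/W
Q = ΔT / R_total = 806 / 0.1167

Q ≈ 6910 W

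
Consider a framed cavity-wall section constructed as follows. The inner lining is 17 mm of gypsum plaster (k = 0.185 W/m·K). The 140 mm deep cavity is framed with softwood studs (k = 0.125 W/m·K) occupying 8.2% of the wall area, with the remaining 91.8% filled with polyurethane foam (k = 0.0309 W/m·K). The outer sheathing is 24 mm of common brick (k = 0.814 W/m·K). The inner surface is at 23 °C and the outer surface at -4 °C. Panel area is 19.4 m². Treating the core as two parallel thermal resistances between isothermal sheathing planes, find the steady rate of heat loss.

Sheathing layers in series; stud and cavity paths in parallel between them.
R_inner = 0.017/(0.185×19.4) = 0.004737 K/W
R_stud  = 0.14/(0.125×0.082×19.4) = 0.704 K/W
R_cav   = 0.14/(0.0309×0.918×19.4) = 0.2544 K/W
1/R_core = 1/R_stud + 1/R_cav → R_core = 0.1869 K/W
R_outer = 0.024/(0.814×19.4) = 0.00152 K/W
R_total = 0.1931 K/W
Q = ΔT/R_total = 27/0.1931

Q ≈ 140 W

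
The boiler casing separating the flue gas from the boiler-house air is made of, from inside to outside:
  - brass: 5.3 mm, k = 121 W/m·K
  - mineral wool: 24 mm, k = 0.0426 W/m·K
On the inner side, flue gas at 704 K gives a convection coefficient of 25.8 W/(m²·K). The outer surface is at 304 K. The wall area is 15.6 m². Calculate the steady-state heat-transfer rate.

Treating each layer as a thermal resistance in series:
R_inner film = 1/(h_i·A) = 1/(25.8×15.6) = 0.002485 K/W
R_brass = L/(kA) = 0.0053/(121×15.6) = 2.808×10^-6 K/W
R_mineral wool = L/(kA) = 0.024/(0.0426×15.6) = 0.03611 K/W
R_total = 0.0386 K/W
Q = ΔT / R_total = 400 / 0.0386

Q ≈ 10400 W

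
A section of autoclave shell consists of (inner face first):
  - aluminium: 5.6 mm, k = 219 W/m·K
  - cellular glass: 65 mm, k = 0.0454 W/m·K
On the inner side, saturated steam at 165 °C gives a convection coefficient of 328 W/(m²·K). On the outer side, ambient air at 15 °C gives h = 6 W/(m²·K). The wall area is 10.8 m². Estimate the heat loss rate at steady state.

Treating each layer as a thermal resistance in series:
R_inner film = 1/(h_i·A) = 1/(328×10.8) = 2.823×10^-4 K/W
R_aluminium = L/(kA) = 0.0056/(219×10.8) = 2.368×10^-6 K/W
R_cellular glass = L/(kA) = 0.065/(0.0454×10.8) = 0.1326 K/W
R_outer film = 1/(h_o·A) = 1/(6×10.8) = 0.01543 K/W
R_total = 0.1483 K/W
Q = ΔT / R_total = 150 / 0.1483

Q ≈ 1010 W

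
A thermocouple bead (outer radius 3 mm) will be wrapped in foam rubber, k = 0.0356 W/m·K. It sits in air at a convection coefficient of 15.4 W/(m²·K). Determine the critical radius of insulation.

r_cr ≈ 4.62 mm

For a sphere r_cr = 2k/h = 2×0.0356/15.4
r_cr = 4.62 mm; since the bare radius (3 mm) is below r_cr, adding a thin layer of insulation will *increase* heat loss.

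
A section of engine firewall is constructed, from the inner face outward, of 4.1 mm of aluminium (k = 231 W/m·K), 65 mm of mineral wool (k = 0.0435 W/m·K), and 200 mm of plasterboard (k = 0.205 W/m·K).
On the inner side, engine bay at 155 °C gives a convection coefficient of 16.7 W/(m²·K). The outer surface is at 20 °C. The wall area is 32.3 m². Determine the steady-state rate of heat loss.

Treating each layer as a thermal resistance in series:
R_inner film = 1/(h_i·A) = 1/(16.7×32.3) = 0.001854 K/W
R_aluminium = L/(kA) = 0.0041/(231×32.3) = 5.495×10^-7 K/W
R_mineral wool = L/(kA) = 0.065/(0.0435×32.3) = 0.04626 K/W
R_plasterboard = L/(kA) = 0.2/(0.205×32.3) = 0.0302 K/W
R_total = 0.07832 K/W
Q = ΔT / R_total = 135 / 0.07832

Q ≈ 1720 W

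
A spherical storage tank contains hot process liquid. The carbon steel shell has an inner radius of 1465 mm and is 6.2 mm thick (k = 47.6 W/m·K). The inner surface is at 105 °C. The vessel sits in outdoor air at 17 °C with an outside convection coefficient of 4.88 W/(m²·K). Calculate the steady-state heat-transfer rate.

Q ≈ 11700 W

Each spherical layer contributes R = (1/r_i − 1/r_o)/(4πk):
R_carbon steel shell = (1/1.465 − 1/1.4712)/(4π×47.6) = 4.809×10^-6 K/W
R_outer film = 1/(h·4πr_o²) = 1/(4.88×4π×1.4712²) = 0.007534 K/W
R_total = 0.007539 K/W
Q = ΔT/R_total = 88/0.007539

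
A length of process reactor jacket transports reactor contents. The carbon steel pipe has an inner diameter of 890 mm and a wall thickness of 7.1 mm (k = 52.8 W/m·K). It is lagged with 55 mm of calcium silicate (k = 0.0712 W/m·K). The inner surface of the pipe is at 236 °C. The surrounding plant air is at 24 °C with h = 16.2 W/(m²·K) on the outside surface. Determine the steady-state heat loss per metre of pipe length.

q′ ≈ 768 W/m

Cylindrical conduction, so R = ln(r₂/r₁)/(2πkL) per layer, in series:
R_carbon steel pipe wall = ln(452.1/445)/(2π×52.8×1) = 4.771×10^-5 K/W
R_calcium silicate = ln(507.1/452.1)/(2π×0.0712×1) = 0.2566 K/W
R_outer film = 1/(h_o·2πr_oL) = 1/(16.2×2π×0.5071×1) = 0.01937 K/W
R_total = 0.276 K/W
Q = ΔT/R_total = 212/0.276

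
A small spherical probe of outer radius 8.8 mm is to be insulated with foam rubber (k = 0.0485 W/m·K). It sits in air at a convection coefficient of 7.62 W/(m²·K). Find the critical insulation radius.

For a sphere r_cr = 2k/h = 2×0.0485/7.62
r_cr = 12.7 mm; since the bare radius (8.8 mm) is below r_cr, adding a thin layer of insulation will *increase* heat loss.

r_cr ≈ 12.7 mm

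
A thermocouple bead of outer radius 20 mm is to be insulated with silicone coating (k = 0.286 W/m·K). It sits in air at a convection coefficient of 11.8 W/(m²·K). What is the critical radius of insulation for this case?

r_cr ≈ 48.5 mm

For a sphere r_cr = 2k/h = 2×0.286/11.8
r_cr = 48.5 mm; since the bare radius (20 mm) is below r_cr, adding a thin layer of insulation will *increase* heat loss.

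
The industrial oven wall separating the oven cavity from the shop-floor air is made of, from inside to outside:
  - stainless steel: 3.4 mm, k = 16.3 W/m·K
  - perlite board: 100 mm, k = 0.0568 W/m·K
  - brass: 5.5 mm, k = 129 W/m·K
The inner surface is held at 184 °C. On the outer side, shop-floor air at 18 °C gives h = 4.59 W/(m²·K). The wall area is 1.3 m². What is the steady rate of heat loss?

Q ≈ 109 W

Treating each layer as a thermal resistance in series:
R_stainless steel = L/(kA) = 0.0034/(16.3×1.3) = 1.605×10^-4 K/W
R_perlite board = L/(kA) = 0.1/(0.0568×1.3) = 1.354 K/W
R_brass = L/(kA) = 0.0055/(129×1.3) = 3.28×10^-5 K/W
R_outer film = 1/(h_o·A) = 1/(4.59×1.3) = 0.1676 K/W
R_total = 1.522 K/W
Q = ΔT / R_total = 166 / 1.522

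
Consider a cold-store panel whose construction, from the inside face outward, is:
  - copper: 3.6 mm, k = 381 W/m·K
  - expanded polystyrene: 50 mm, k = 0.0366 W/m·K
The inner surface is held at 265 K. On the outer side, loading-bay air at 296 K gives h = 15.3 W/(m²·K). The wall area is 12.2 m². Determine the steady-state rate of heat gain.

Q ≈ 264 W

Using the resistance-network approach (series):
R_copper = L/(kA) = 0.0036/(381×12.2) = 7.745×10^-7 K/W
R_expanded polystyrene = L/(kA) = 0.05/(0.0366×12.2) = 0.112 K/W
R_outer film = 1/(h_o·A) = 1/(15.3×12.2) = 0.005357 K/W
R_total = 0.1173 K/W
Q = ΔT / R_total = 31 / 0.1173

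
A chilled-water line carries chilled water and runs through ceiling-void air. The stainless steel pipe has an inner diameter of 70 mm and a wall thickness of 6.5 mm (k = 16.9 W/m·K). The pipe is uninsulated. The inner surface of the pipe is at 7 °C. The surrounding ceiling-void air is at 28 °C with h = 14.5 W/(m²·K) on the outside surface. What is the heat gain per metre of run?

Per-layer cylindrical resistances, series-summed:
R_stainless steel pipe wall = ln(41.5/35)/(2π×16.9×1) = 0.001604 K/W
R_outer film = 1/(h_o·2πr_oL) = 1/(14.5×2π×0.0415×1) = 0.2645 K/W
R_total = 0.2661 K/W
Q = ΔT/R_total = 21/0.2661

q′ ≈ 78.9 W/m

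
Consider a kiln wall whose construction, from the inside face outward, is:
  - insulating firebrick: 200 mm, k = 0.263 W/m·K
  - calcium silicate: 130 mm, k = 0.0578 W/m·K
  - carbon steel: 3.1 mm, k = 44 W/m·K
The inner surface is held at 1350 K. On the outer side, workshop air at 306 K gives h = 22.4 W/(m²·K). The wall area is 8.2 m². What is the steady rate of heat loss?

Q ≈ 2800 W

Treating each layer as a thermal resistance in series:
R_insulating firebrick = L/(kA) = 0.2/(0.263×8.2) = 0.09274 K/W
R_calcium silicate = L/(kA) = 0.13/(0.0578×8.2) = 0.2743 K/W
R_carbon steel = L/(kA) = 0.0031/(44×8.2) = 8.592×10^-6 K/W
R_outer film = 1/(h_o·A) = 1/(22.4×8.2) = 0.005444 K/W
R_total = 0.3725 K/W
Q = ΔT / R_total = 1044 / 0.3725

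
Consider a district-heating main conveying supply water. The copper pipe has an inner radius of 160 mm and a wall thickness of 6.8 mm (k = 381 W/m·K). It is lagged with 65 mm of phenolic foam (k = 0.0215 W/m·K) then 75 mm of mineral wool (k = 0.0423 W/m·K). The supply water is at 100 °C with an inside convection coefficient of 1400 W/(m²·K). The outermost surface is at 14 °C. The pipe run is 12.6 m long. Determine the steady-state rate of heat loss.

Radial resistances (cylindrical: R_cond = ln(r_o/r_i)/(2πkL), R_conv = 1/(h·2πrL)):
R_inner film = 1/(h_i·2πr₁L) = 1/(1400×2π×0.16×12.6) = 5.639×10^-5 K/W
R_copper pipe wall = ln(166.8/160)/(2π×381×12.6) = 1.38×10^-6 K/W
R_phenolic foam = ln(231.8/166.8)/(2π×0.0215×12.6) = 0.1933 K/W
R_mineral wool = ln(306.8/231.8)/(2π×0.0423×12.6) = 0.08371 K/W
R_total = 0.2771 K/W
Q = ΔT/R_total = 86/0.2771

Q ≈ 310 W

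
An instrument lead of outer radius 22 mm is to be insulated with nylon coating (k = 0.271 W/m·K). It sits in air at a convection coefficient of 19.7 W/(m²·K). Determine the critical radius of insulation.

r_cr ≈ 13.8 mm

For a cylinder r_cr = k/h = 0.271/19.7
r_cr = 13.8 mm; since the bare radius (22 mm) is above r_cr, any added insulation will reduce heat loss.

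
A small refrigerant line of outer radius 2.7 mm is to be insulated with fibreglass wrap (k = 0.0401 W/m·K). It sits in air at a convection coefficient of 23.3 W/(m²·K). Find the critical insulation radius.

r_cr ≈ 1.72 mm

For a cylinder r_cr = k/h = 0.0401/23.3
r_cr = 1.72 mm; since the bare radius (2.7 mm) is above r_cr, any added insulation will reduce heat loss.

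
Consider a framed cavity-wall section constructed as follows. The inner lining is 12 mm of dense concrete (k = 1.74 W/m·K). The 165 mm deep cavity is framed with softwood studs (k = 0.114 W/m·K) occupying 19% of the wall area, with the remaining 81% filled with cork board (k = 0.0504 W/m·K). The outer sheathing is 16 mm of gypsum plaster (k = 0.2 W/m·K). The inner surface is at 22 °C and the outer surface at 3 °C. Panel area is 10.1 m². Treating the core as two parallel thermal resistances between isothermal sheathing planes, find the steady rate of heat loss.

Sheathing layers in series; stud and cavity paths in parallel between them.
R_inner = 0.012/(1.74×10.1) = 6.828×10^-4 K/W
R_stud  = 0.165/(0.114×0.19×10.1) = 0.7542 K/W
R_cav   = 0.165/(0.0504×0.81×10.1) = 0.4002 K/W
1/R_core = 1/R_stud + 1/R_cav → R_core = 0.2615 K/W
R_outer = 0.016/(0.2×10.1) = 0.007921 K/W
R_total = 0.2701 K/W
Q = ΔT/R_total = 19/0.2701

Q ≈ 70.4 W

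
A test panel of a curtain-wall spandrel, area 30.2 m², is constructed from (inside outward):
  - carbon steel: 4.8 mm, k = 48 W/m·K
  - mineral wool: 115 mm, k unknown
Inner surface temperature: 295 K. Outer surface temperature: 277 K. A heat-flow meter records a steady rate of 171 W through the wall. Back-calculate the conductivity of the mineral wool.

k ≈ 0.0362 W/(m·K)

Series thermal resistances:
R_carbon steel = L/(kA) = 0.0048/(48×30.2) = 3.311×10^-6 K/W
Sum of known resistances R_other = 3.311×10^-6 K/W
Total R = ΔT/Q = 18/171 = 0.1053 K/W
R_mineral wool = R_total − R_other = 0.1053 K/W
k = L/(R·A) = 0.115/(0.1053×30.2)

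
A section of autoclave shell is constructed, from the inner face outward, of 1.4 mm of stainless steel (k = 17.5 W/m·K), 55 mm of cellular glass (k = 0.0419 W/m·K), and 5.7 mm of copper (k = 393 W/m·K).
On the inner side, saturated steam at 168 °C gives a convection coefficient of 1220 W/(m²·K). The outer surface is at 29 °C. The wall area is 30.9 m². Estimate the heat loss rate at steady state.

Q ≈ 3270 W

Model the wall as resistances in series:
R_inner film = 1/(h_i·A) = 1/(1220×30.9) = 2.653×10^-5 K/W
R_stainless steel = L/(kA) = 0.0014/(17.5×30.9) = 2.589×10^-6 K/W
R_cellular glass = L/(kA) = 0.055/(0.0419×30.9) = 0.04248 K/W
R_copper = L/(kA) = 0.0057/(393×30.9) = 4.694×10^-7 K/W
R_total = 0.04251 K/W
Q = ΔT / R_total = 139 / 0.04251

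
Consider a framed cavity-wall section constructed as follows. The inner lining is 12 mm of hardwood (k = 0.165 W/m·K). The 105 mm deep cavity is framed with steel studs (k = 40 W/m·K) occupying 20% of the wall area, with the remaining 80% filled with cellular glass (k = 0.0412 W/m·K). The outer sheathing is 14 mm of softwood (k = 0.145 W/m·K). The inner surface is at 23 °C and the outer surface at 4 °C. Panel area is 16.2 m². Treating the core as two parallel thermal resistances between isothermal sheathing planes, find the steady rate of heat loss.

Q ≈ 1690 W

Sheathing layers in series; stud and cavity paths in parallel between them.
R_inner = 0.012/(0.165×16.2) = 0.004489 K/W
R_stud  = 0.105/(40×0.2×16.2) = 8.102×10^-4 K/W
R_cav   = 0.105/(0.0412×0.8×16.2) = 0.1966 K/W
1/R_core = 1/R_stud + 1/R_cav → R_core = 8.069×10^-4 K/W
R_outer = 0.014/(0.145×16.2) = 0.00596 K/W
R_total = 0.01126 K/W
Q = ΔT/R_total = 19/0.01126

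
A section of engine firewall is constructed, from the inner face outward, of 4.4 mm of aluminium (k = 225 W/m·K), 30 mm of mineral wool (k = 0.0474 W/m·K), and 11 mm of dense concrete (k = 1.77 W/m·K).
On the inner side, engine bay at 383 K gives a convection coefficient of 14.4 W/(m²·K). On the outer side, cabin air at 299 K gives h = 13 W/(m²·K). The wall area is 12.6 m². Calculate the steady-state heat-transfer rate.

Q ≈ 1350 W

Model the wall as resistances in series:
R_inner film = 1/(h_i·A) = 1/(14.4×12.6) = 0.005511 K/W
R_aluminium = L/(kA) = 0.0044/(225×12.6) = 1.552×10^-6 K/W
R_mineral wool = L/(kA) = 0.03/(0.0474×12.6) = 0.05023 K/W
R_dense concrete = L/(kA) = 0.011/(1.77×12.6) = 4.932×10^-4 K/W
R_outer film = 1/(h_o·A) = 1/(13×12.6) = 0.006105 K/W
R_total = 0.06234 K/W
Q = ΔT / R_total = 84 / 0.06234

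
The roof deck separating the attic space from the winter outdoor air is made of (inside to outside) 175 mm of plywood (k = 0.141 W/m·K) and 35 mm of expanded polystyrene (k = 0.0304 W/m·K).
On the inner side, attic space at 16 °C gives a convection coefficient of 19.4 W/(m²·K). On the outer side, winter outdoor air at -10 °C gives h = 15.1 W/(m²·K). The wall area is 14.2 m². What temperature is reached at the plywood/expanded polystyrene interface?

Treating each layer as a thermal resistance in series:
R_inner film = 1/(h_i·A) = 1/(19.4×14.2) = 0.00363 K/W
R_plywood = L/(kA) = 0.175/(0.141×14.2) = 0.0874 K/W
R_expanded polystyrene = L/(kA) = 0.035/(0.0304×14.2) = 0.08108 K/W
R_outer film = 1/(h_o·A) = 1/(15.1×14.2) = 0.004664 K/W
R_total = 0.1768 K/W;  Q = ΔT/R_total = 26/0.1768 = 147.1 W
T_interface = T_inner − Q·ΣR(inner→interface) = 16 − 147×0.09103

T ≈ 2.61 °C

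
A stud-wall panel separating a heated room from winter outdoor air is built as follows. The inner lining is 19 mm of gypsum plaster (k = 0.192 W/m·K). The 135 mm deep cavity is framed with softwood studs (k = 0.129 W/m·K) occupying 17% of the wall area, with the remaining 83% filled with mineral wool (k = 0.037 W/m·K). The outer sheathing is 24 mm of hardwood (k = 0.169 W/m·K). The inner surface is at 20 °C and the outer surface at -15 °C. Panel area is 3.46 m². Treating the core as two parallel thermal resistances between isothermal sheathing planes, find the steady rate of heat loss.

Sheathing layers in series; stud and cavity paths in parallel between them.
R_inner = 0.019/(0.192×3.46) = 0.0286 K/W
R_stud  = 0.135/(0.129×0.17×3.46) = 1.779 K/W
R_cav   = 0.135/(0.037×0.83×3.46) = 1.271 K/W
1/R_core = 1/R_stud + 1/R_cav → R_core = 0.7412 K/W
R_outer = 0.024/(0.169×3.46) = 0.04104 K/W
R_total = 0.8109 K/W
Q = ΔT/R_total = 35/0.8109

Q ≈ 43.2 W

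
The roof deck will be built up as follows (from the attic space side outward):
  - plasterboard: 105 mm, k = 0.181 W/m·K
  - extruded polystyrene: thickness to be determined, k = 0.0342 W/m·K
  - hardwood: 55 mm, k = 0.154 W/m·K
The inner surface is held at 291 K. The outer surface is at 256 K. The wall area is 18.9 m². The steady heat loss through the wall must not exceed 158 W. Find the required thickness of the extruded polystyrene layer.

L ≈ 111 mm

Series thermal resistances:
R_plasterboard = L/(kA) = 0.105/(0.181×18.9) = 0.03069 K/W
R_hardwood = L/(kA) = 0.055/(0.154×18.9) = 0.0189 K/W
Sum of the known resistances R_other = 0.04959 K/W
Required total resistance R_tot = ΔT/Q_allow = 35/158 = 0.2215 K/W
R_extruded polystyrene = R_tot − R_other = 0.1719 K/W
L = R·k·A = 0.1719×0.0342×18.9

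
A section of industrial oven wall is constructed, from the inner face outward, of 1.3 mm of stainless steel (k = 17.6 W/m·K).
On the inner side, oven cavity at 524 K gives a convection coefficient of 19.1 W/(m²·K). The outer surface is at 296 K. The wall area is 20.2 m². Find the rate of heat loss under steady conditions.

Q ≈ 87800 W

Model the wall as resistances in series:
R_inner film = 1/(h_i·A) = 1/(19.1×20.2) = 0.002592 K/W
R_stainless steel = L/(kA) = 0.0013/(17.6×20.2) = 3.657×10^-6 K/W
R_total = 0.002596 K/W
Q = ΔT / R_total = 228 / 0.002596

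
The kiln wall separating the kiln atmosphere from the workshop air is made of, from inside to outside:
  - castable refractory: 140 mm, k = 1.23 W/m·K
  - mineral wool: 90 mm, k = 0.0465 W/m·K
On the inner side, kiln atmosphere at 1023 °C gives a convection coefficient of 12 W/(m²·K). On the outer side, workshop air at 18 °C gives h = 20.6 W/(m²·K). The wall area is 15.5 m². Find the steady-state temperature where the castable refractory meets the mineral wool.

T ≈ 932 °C

Using the resistance-network approach (series):
R_inner film = 1/(h_i·A) = 1/(12×15.5) = 0.005376 K/W
R_castable refractory = L/(kA) = 0.14/(1.23×15.5) = 0.007343 K/W
R_mineral wool = L/(kA) = 0.09/(0.0465×15.5) = 0.1249 K/W
R_outer film = 1/(h_o·A) = 1/(20.6×15.5) = 0.003132 K/W
R_total = 0.1407 K/W;  Q = ΔT/R_total = 1005/0.1407 = 7142 W
T_interface = T_inner − Q·ΣR(inner→interface) = 1023 − 7140×0.01272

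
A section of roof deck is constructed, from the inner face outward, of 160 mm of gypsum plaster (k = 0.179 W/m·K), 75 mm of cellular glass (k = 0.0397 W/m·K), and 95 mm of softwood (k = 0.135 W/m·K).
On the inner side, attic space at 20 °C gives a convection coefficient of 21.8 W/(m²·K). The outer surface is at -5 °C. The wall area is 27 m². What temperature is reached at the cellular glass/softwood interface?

Model the wall as resistances in series:
R_inner film = 1/(h_i·A) = 1/(21.8×27) = 0.001699 K/W
R_gypsum plaster = L/(kA) = 0.16/(0.179×27) = 0.03311 K/W
R_cellular glass = L/(kA) = 0.075/(0.0397×27) = 0.06997 K/W
R_softwood = L/(kA) = 0.095/(0.135×27) = 0.02606 K/W
R_total = 0.1308 K/W;  Q = ΔT/R_total = 25/0.1308 = 191.1 W
T_interface = T_inner − Q·ΣR(inner→interface) = 20 − 191×0.1048

T ≈ -0.0199 °C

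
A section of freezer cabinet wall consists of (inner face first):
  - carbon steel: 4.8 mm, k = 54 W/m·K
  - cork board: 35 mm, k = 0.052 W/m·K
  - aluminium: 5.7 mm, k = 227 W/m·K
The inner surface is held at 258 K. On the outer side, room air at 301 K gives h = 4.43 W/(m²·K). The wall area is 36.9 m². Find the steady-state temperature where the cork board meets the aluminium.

T ≈ 290 K

Treating each layer as a thermal resistance in series:
R_carbon steel = L/(kA) = 0.0048/(54×36.9) = 2.409×10^-6 K/W
R_cork board = L/(kA) = 0.035/(0.052×36.9) = 0.01824 K/W
R_aluminium = L/(kA) = 0.0057/(227×36.9) = 6.805×10^-7 K/W
R_outer film = 1/(h_o·A) = 1/(4.43×36.9) = 0.006117 K/W
R_total = 0.02436 K/W;  Q = ΔT/R_total = 43/0.02436 = 1765 W
T_interface = T_inner + Q·ΣR(inner→interface) = 258 + 1770×0.01824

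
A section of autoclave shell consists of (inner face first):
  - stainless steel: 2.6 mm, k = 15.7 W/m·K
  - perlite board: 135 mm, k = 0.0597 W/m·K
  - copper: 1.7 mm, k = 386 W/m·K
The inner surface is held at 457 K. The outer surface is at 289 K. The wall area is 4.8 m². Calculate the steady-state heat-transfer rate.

Q ≈ 357 W

Series thermal resistances:
R_stainless steel = L/(kA) = 0.0026/(15.7×4.8) = 3.45×10^-5 K/W
R_perlite board = L/(kA) = 0.135/(0.0597×4.8) = 0.4711 K/W
R_copper = L/(kA) = 0.0017/(386×4.8) = 9.175×10^-7 K/W
R_total = 0.4711 K/W
Q = ΔT / R_total = 168 / 0.4711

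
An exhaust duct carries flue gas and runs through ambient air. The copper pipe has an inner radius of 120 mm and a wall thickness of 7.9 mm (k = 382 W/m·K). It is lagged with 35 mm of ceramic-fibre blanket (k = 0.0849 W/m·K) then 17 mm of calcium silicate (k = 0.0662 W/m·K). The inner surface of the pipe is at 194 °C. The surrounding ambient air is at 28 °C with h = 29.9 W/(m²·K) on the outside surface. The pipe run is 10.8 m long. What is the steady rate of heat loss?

Per-layer cylindrical resistances, series-summed:
R_copper pipe wall = ln(127.9/120)/(2π×382×10.8) = 2.46×10^-6 K/W
R_ceramic-fibre blanket = ln(162.9/127.9)/(2π×0.0849×10.8) = 0.04199 K/W
R_calcium silicate = ln(179.9/162.9)/(2π×0.0662×10.8) = 0.0221 K/W
R_outer film = 1/(h_o·2πr_oL) = 1/(29.9×2π×0.1799×10.8) = 0.00274 K/W
R_total = 0.06682 K/W
Q = ΔT/R_total = 166/0.06682

Q ≈ 2480 W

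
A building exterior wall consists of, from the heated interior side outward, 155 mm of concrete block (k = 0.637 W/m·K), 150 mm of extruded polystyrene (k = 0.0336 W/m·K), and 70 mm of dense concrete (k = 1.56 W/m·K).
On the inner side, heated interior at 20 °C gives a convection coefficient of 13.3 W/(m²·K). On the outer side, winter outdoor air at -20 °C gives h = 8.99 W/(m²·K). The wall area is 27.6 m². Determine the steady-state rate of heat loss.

Thermal resistances in series:
R_inner film = 1/(h_i·A) = 1/(13.3×27.6) = 0.002724 K/W
R_concrete block = L/(kA) = 0.155/(0.637×27.6) = 0.008816 K/W
R_extruded polystyrene = L/(kA) = 0.15/(0.0336×27.6) = 0.1617 K/W
R_dense concrete = L/(kA) = 0.07/(1.56×27.6) = 0.001626 K/W
R_outer film = 1/(h_o·A) = 1/(8.99×27.6) = 0.00403 K/W
R_total = 0.1789 K/W
Q = ΔT / R_total = 40 / 0.1789

Q ≈ 224 W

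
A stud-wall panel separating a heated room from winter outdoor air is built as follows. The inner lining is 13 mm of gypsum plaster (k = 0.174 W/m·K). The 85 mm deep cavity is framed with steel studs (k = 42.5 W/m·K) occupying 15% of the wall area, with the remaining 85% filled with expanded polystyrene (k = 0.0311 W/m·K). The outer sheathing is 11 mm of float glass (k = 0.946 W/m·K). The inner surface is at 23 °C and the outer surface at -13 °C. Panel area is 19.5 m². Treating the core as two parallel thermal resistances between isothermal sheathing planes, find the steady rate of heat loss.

Sheathing layers in series; stud and cavity paths in parallel between them.
R_inner = 0.013/(0.174×19.5) = 0.003831 K/W
R_stud  = 0.085/(42.5×0.15×19.5) = 6.838×10^-4 K/W
R_cav   = 0.085/(0.0311×0.85×19.5) = 0.1649 K/W
1/R_core = 1/R_stud + 1/R_cav → R_core = 6.809×10^-4 K/W
R_outer = 0.011/(0.946×19.5) = 5.963×10^-4 K/W
R_total = 0.005109 K/W
Q = ΔT/R_total = 36/0.005109

Q ≈ 7050 W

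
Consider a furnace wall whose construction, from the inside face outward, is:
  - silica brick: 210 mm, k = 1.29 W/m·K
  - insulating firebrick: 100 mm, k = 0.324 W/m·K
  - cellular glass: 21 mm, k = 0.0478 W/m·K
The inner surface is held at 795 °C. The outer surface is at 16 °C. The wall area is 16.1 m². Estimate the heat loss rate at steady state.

Q ≈ 13800 W

Using the resistance-network approach (series):
R_silica brick = L/(kA) = 0.21/(1.29×16.1) = 0.01011 K/W
R_insulating firebrick = L/(kA) = 0.1/(0.324×16.1) = 0.01917 K/W
R_cellular glass = L/(kA) = 0.021/(0.0478×16.1) = 0.02729 K/W
R_total = 0.05657 K/W
Q = ΔT / R_total = 779 / 0.05657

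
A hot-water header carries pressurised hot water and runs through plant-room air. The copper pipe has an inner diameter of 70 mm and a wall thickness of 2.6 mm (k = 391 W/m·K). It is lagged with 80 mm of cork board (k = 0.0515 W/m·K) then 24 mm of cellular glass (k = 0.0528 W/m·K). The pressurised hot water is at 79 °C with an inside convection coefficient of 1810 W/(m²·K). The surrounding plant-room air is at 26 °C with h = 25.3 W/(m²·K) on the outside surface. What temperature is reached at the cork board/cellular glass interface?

Radial resistances (cylindrical: R_cond = ln(r_o/r_i)/(2πkL), R_conv = 1/(h·2πrL)):
R_inner film = 1/(h_i·2πr₁L) = 1/(1810×2π×0.035×1) = 0.002512 K/W
R_copper pipe wall = ln(37.6/35)/(2π×391×1) = 2.917×10^-5 K/W
R_cork board = ln(117.6/37.6)/(2π×0.0515×1) = 3.524 K/W
R_cellular glass = ln(141.6/117.6)/(2π×0.0528×1) = 0.5598 K/W
R_outer film = 1/(h_o·2πr_oL) = 1/(25.3×2π×0.1416×1) = 0.04443 K/W
R_total = 4.131 K/W
Q = ΔT/R_total = 53/4.131
Q = 12.8 W/m
T_interface = T_inner − Q·ΣR(inner→interface) = 79 − 12.8×3.526

T ≈ 33.8 °C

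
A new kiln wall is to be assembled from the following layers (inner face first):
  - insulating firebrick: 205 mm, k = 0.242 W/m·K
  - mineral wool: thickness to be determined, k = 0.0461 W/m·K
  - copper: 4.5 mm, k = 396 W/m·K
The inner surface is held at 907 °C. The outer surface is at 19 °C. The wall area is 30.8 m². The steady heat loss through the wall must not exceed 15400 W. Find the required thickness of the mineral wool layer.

L ≈ 42.8 mm

Using the resistance-network approach (series):
R_insulating firebrick = L/(kA) = 0.205/(0.242×30.8) = 0.0275 K/W
R_copper = L/(kA) = 0.0045/(396×30.8) = 3.689×10^-7 K/W
Sum of the known resistances R_other = 0.0275 K/W
Required total resistance R_tot = ΔT/Q_allow = 888/15400 = 0.05766 K/W
R_mineral wool = R_tot − R_other = 0.03016 K/W
L = R·k·A = 0.03016×0.0461×30.8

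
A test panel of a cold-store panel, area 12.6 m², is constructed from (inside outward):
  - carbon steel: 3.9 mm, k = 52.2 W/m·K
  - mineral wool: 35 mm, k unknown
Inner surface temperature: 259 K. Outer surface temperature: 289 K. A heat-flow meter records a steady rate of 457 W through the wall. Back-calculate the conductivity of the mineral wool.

Using the resistance-network approach (series):
R_carbon steel = L/(kA) = 0.0039/(52.2×12.6) = 5.93×10^-6 K/W
Sum of known resistances R_other = 5.93×10^-6 K/W
Total R = ΔT/Q = 30/457 = 0.06565 K/W
R_mineral wool = R_total − R_other = 0.06564 K/W
k = L/(R·A) = 0.035/(0.06564×12.6)

k ≈ 0.0423 W/(m·K)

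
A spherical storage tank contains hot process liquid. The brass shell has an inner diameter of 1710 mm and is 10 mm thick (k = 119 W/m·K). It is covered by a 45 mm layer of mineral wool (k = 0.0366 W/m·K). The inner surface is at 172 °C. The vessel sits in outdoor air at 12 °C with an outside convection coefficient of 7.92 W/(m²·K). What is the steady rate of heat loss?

Q ≈ 1170 W

Spherical conduction: R = (1/r_in − 1/r_out)/(4πk) per layer; series-sum.
R_brass shell = (1/0.855 − 1/0.865)/(4π×119) = 9.042×10^-6 K/W
R_mineral wool = (1/0.865 − 1/0.91)/(4π×0.0366) = 0.1243 K/W
R_outer film = 1/(h·4πr_o²) = 1/(7.92×4π×0.91²) = 0.01213 K/W
R_total = 0.1364 K/W
Q = ΔT/R_total = 160/0.1364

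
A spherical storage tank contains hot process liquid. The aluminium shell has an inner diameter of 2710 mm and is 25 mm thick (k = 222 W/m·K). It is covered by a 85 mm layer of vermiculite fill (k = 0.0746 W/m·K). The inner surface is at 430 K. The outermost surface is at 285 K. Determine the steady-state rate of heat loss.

Q ≈ 3230 W

Each spherical layer contributes R = (1/r_i − 1/r_o)/(4πk):
R_aluminium shell = (1/1.355 − 1/1.38)/(4π×222) = 4.792×10^-6 K/W
R_vermiculite fill = (1/1.38 − 1/1.465)/(4π×0.0746) = 0.04485 K/W
R_total = 0.04485 K/W
Q = ΔT/R_total = 145/0.04485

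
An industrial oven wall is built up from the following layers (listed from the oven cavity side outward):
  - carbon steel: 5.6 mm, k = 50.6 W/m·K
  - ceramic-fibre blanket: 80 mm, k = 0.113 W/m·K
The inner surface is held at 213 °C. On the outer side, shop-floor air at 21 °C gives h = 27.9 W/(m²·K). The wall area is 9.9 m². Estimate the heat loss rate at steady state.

Thermal resistances in series:
R_carbon steel = L/(kA) = 0.0056/(50.6×9.9) = 1.118×10^-5 K/W
R_ceramic-fibre blanket = L/(kA) = 0.08/(0.113×9.9) = 0.07151 K/W
R_outer film = 1/(h_o·A) = 1/(27.9×9.9) = 0.00362 K/W
R_total = 0.07514 K/W
Q = ΔT / R_total = 192 / 0.07514

Q ≈ 2560 W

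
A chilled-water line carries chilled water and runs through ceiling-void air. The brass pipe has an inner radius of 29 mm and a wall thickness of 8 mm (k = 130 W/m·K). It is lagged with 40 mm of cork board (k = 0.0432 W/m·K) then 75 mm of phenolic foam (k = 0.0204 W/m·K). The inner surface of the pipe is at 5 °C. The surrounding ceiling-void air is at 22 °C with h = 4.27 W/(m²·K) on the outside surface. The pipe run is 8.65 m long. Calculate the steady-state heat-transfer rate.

Treating each annulus and film as a series resistance:
R_brass pipe wall = ln(37/29)/(2π×130×8.65) = 3.448×10^-5 K/W
R_cork board = ln(77/37)/(2π×0.0432×8.65) = 0.3121 K/W
R_phenolic foam = ln(152/77)/(2π×0.0204×8.65) = 0.6134 K/W
R_outer film = 1/(h_o·2πr_oL) = 1/(4.27×2π×0.152×8.65) = 0.02835 K/W
R_total = 0.9539 K/W
Q = ΔT/R_total = 17/0.9539

Q ≈ 17.8 W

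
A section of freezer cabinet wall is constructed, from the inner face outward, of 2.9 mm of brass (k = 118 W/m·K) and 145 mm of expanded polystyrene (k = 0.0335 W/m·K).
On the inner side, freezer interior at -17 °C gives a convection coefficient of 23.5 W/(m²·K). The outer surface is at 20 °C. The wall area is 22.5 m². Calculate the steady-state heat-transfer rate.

Using the resistance-network approach (series):
R_inner film = 1/(h_i·A) = 1/(23.5×22.5) = 0.001891 K/W
R_brass = L/(kA) = 0.0029/(118×22.5) = 1.092×10^-6 K/W
R_expanded polystyrene = L/(kA) = 0.145/(0.0335×22.5) = 0.1924 K/W
R_total = 0.1943 K/W
Q = ΔT / R_total = 37 / 0.1943

Q ≈ 190 W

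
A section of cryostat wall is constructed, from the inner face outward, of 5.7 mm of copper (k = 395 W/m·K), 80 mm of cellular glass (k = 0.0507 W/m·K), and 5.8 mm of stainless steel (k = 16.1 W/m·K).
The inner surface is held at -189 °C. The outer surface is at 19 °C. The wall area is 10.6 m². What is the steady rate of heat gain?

Q ≈ 1400 W

Using the resistance-network approach (series):
R_copper = L/(kA) = 0.0057/(395×10.6) = 1.361×10^-6 K/W
R_cellular glass = L/(kA) = 0.08/(0.0507×10.6) = 0.1489 K/W
R_stainless steel = L/(kA) = 0.0058/(16.1×10.6) = 3.399×10^-5 K/W
R_total = 0.1489 K/W
Q = ΔT / R_total = 208 / 0.1489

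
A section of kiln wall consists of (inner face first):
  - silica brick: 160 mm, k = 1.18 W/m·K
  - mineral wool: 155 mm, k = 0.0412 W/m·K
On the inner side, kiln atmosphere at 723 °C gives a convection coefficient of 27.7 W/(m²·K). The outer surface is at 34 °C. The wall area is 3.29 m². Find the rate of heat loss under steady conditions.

Using the resistance-network approach (series):
R_inner film = 1/(h_i·A) = 1/(27.7×3.29) = 0.01097 K/W
R_silica brick = L/(kA) = 0.16/(1.18×3.29) = 0.04121 K/W
R_mineral wool = L/(kA) = 0.155/(0.0412×3.29) = 1.144 K/W
R_total = 1.196 K/W
Q = ΔT / R_total = 689 / 1.196

Q ≈ 576 W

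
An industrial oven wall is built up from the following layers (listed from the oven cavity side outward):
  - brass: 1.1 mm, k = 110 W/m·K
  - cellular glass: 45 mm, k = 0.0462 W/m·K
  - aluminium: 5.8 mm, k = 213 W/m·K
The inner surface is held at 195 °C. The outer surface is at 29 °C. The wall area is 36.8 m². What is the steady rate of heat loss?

Q ≈ 6270 W

Model the wall as resistances in series:
R_brass = L/(kA) = 0.0011/(110×36.8) = 2.717×10^-7 K/W
R_cellular glass = L/(kA) = 0.045/(0.0462×36.8) = 0.02647 K/W
R_aluminium = L/(kA) = 0.0058/(213×36.8) = 7.399×10^-7 K/W
R_total = 0.02647 K/W
Q = ΔT / R_total = 166 / 0.02647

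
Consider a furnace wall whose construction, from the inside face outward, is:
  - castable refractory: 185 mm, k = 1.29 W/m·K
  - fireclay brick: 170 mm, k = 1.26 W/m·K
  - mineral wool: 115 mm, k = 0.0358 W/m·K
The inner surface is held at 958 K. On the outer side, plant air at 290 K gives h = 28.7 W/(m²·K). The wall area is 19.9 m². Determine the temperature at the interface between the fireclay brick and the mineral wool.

T ≈ 905 K

Model the wall as resistances in series:
R_castable refractory = L/(kA) = 0.185/(1.29×19.9) = 0.007207 K/W
R_fireclay brick = L/(kA) = 0.17/(1.26×19.9) = 0.00678 K/W
R_mineral wool = L/(kA) = 0.115/(0.0358×19.9) = 0.1614 K/W
R_outer film = 1/(h_o·A) = 1/(28.7×19.9) = 0.001751 K/W
R_total = 0.1772 K/W;  Q = ΔT/R_total = 668/0.1772 = 3771 W
T_interface = T_inner − Q·ΣR(inner→interface) = 958 − 3770×0.01399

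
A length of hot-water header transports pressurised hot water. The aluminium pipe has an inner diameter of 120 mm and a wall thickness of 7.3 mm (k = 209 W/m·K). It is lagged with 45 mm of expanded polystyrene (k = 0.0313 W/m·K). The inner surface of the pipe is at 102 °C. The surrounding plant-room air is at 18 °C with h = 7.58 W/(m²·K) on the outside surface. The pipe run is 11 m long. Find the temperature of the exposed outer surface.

T ≈ 23.6 °C

For a radial system each layer contributes R = ln(r_out/r_in)/(2πkL); films add R = 1/(hA).
R_aluminium pipe wall = ln(67.3/60)/(2π×209×11) = 7.948×10^-6 K/W
R_expanded polystyrene = ln(112.3/67.3)/(2π×0.0313×11) = 0.2367 K/W
R_outer film = 1/(h_o·2πr_oL) = 1/(7.58×2π×0.1123×11) = 0.017 K/W
R_total = 0.2537 K/W
Q = ΔT/R_total = 84/0.2537
Q = 331 W
T_interface = T_inner − Q·ΣR(inner→interface) = 102 − 331×0.2367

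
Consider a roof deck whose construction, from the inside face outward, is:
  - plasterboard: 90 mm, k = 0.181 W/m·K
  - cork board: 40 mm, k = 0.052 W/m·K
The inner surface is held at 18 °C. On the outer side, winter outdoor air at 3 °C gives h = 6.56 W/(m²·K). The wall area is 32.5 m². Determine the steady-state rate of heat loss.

Treating each layer as a thermal resistance in series:
R_plasterboard = L/(kA) = 0.09/(0.181×32.5) = 0.0153 K/W
R_cork board = L/(kA) = 0.04/(0.052×32.5) = 0.02367 K/W
R_outer film = 1/(h_o·A) = 1/(6.56×32.5) = 0.00469 K/W
R_total = 0.04366 K/W
Q = ΔT / R_total = 15 / 0.04366

Q ≈ 344 W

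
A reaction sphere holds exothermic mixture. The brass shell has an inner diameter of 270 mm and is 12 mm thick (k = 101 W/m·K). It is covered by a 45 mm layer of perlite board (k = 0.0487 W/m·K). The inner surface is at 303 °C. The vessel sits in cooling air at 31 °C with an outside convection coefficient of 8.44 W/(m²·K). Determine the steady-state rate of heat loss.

Spherical conduction: R = (1/r_in − 1/r_out)/(4πk) per layer; series-sum.
R_brass shell = (1/0.135 − 1/0.147)/(4π×101) = 4.764×10^-4 K/W
R_perlite board = (1/0.147 − 1/0.192)/(4π×0.0487) = 2.605 K/W
R_outer film = 1/(h·4πr_o²) = 1/(8.44×4π×0.192²) = 0.2558 K/W
R_total = 2.862 K/W
Q = ΔT/R_total = 272/2.862

Q ≈ 95.1 W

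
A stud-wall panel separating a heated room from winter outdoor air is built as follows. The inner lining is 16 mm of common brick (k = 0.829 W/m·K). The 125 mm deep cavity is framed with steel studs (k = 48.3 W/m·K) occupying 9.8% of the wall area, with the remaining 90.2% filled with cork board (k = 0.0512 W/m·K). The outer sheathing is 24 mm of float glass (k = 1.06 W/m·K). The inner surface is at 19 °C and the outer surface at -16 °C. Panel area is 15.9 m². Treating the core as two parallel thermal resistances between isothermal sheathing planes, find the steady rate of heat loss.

Sheathing layers in series; stud and cavity paths in parallel between them.
R_inner = 0.016/(0.829×15.9) = 0.001214 K/W
R_stud  = 0.125/(48.3×0.098×15.9) = 0.001661 K/W
R_cav   = 0.125/(0.0512×0.902×15.9) = 0.1702 K/W
1/R_core = 1/R_stud + 1/R_cav → R_core = 0.001645 K/W
R_outer = 0.024/(1.06×15.9) = 0.001424 K/W
R_total = 0.004283 K/W
Q = ΔT/R_total = 35/0.004283

Q ≈ 8170 W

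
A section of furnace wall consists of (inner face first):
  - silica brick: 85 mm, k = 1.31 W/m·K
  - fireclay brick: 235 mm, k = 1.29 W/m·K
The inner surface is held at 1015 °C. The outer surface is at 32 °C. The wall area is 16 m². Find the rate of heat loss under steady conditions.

Q ≈ 63700 W

Series thermal resistances:
R_silica brick = L/(kA) = 0.085/(1.31×16) = 0.004055 K/W
R_fireclay brick = L/(kA) = 0.235/(1.29×16) = 0.01139 K/W
R_total = 0.01544 K/W
Q = ΔT / R_total = 983 / 0.01544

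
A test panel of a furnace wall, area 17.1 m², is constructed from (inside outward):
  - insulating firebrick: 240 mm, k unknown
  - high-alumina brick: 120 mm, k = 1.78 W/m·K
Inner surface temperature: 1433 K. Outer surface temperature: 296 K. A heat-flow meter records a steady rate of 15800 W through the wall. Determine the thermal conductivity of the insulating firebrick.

k ≈ 0.206 W/(m·K)

Using the resistance-network approach (series):
R_high-alumina brick = L/(kA) = 0.12/(1.78×17.1) = 0.003942 K/W
Sum of known resistances R_other = 0.003942 K/W
Total R = ΔT/Q = 1137/15800 = 0.07196 K/W
R_insulating firebrick = R_total − R_other = 0.06802 K/W
k = L/(R·A) = 0.24/(0.06802×17.1)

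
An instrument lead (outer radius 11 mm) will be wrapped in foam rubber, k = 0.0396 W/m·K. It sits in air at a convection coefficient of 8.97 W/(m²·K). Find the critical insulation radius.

r_cr ≈ 4.41 mm

For a cylinder r_cr = k/h = 0.0396/8.97
r_cr = 4.41 mm; since the bare radius (11 mm) is above r_cr, any added insulation will reduce heat loss.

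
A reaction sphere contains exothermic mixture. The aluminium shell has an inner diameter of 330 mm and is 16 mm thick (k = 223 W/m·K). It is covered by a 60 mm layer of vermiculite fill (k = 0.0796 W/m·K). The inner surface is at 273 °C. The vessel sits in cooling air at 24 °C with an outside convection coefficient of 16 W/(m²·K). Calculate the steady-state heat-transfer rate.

Q ≈ 170 W

Each spherical layer contributes R = (1/r_i − 1/r_o)/(4πk):
R_aluminium shell = (1/0.165 − 1/0.181)/(4π×223) = 1.912×10^-4 K/W
R_vermiculite fill = (1/0.181 − 1/0.241)/(4π×0.0796) = 1.375 K/W
R_outer film = 1/(h·4πr_o²) = 1/(16×4π×0.241²) = 0.08563 K/W
R_total = 1.461 K/W
Q = ΔT/R_total = 249/1.461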